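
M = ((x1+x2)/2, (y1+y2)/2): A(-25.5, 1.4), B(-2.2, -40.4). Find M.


Mx = (-25.5 - 2.2)/2 = -27.7/2 = -13.8500
My = (1.4 - 40.4)/2 = -39.0/2 = -19.5000

(-13.8500, -19.5000)


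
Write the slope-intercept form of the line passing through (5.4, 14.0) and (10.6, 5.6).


m = (-8.4)/(5.2) = -1.6154
b = y1 - m*x1 = 14.0 - (-8.4*5.4)/(5.2) = 14.0 + 8.7231 = 22.7231

y = -1.6154x + 22.7231


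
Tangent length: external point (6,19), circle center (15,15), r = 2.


d = sqrt((6-15)^2 + (19-15)^2) = sqrt(81+16) = 9.8489
L = sqrt(97.0000 - 4) = sqrt(93.0000) = 9.6437

9.6437


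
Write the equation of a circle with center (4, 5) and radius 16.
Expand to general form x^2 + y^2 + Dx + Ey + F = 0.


(x-4)^2 + (y-5)^2 = 16^2
D = -2h = -8, E = -2k = -10
F = h^2+k^2-r^2 = 16+25-256 = -215

x^2 + y^2 - 8x - 10y - 215 = 0


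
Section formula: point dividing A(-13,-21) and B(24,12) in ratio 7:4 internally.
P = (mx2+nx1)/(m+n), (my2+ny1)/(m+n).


Px = (7*24 + 4*(-13))/11 = 116/11 = 10.5455
Py = (7*12 + 4*(-21))/11 = 0/11 = 0

P = (10.5455, 0)


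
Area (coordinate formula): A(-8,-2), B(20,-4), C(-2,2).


-8*(-4-2) = 48
20*(2+ 2) = 80
-2*(-2+ 4) = -4
sum = 124
Area = |124|/2 = 62.0000

62.0000 sq units


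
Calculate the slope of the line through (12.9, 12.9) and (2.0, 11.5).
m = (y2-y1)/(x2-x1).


dy = 11.5 - 12.9 = -1.4
dx = 2.0 - 12.9 = -10.9
m = -1.4/(-10.9) = 0.1284

m = 0.1284


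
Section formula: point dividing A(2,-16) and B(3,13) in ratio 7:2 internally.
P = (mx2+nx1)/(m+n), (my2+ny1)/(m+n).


Px = (7*3 + 2*2)/9 = 25/9 = 2.7778
Py = (7*13 + 2*(-16))/9 = 59/9 = 6.5556

P = (2.7778, 6.5556)


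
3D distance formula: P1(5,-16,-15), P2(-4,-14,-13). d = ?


dx=-9, dy=2, dz=2
d = sqrt(81+4+4) = sqrt(89) = 9.4340

9.4340


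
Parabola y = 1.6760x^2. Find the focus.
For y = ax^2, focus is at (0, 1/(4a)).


a = 1.6760
4a = 6.7040
focus = (0, 1/6.7040) = (0, 0.1492)

Focus = (0, 0.1492)


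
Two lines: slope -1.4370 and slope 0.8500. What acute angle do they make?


m1-m2 = -2.287
1+m1*m2 = -0.22145
tan(theta) = |-2.287/(-0.22145)| = 10.327388
theta = arctan(|-2.287/(-0.22145)|) = 84.4693 degrees (acute angle)

84.4693 degrees


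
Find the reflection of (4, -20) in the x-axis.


Reflection rule for x-axis: (x, -y)
(4, -20) -> (4, 20)

(4, 20)


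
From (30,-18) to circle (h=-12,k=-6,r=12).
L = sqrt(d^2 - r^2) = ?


d = sqrt((30+ 12)^2 + (-18+ 6)^2) = sqrt(1764+144) = 43.6807
L = sqrt(1908.0000 - 144) = sqrt(1764.0000) = 42.0000

42.0000


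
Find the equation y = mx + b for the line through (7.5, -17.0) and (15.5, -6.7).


m = (10.3)/(8.0) = 1.2875
b = y1 - m*x1 = -17.0 - (10.3*7.5)/(8.0) = -17.0 - 9.6562 = -26.6562

y = 1.2875x - 26.6562


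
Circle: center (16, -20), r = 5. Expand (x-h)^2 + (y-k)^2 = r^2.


(x-16)^2 + (y+ 20)^2 = 5^2
D = -2h = -32, E = -2k = 40
F = h^2+k^2-r^2 = 256+400-25 = 631

x^2 + y^2 - 32x + 40y + 631 = 0


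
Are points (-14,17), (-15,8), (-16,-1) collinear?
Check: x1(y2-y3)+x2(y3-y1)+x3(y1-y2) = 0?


-14*(8+ 1) - 15*(-1-17) - 16*(17-8)
= -126 + 270 - 144 = 0

Yes, collinear (determinant = 0)


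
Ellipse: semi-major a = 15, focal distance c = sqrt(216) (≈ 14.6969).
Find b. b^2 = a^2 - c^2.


b^2 = 15^2 - (sqrt(216))^2 = 225 - 216 = 9
b = sqrt(9) = 3

b = 3


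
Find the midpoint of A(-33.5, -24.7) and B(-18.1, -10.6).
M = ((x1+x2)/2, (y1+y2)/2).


Mx = (-33.5 - 18.1)/2 = -51.6/2 = -25.8000
My = (-24.7 - 10.6)/2 = -35.3/2 = -17.6500

(-25.8000, -17.6500)


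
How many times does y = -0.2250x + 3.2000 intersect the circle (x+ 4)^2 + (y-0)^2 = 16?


Substitute y = -0.2250x + 3.2000: (x+ 4)^2 + (-0.2250x+3.2000-0)^2 = 16
Expand to Ax^2 + Bx + C = 0, where b-k = 3.2
A = 1+m^2 = 1.050625
B = 2(m(b-k) - h) = 2(-0.2250*3.2 + 4) = 6.56
C = h^2 + (b-k)^2 - r^2 = 16 + 10.24 - 16 = 10.24
disc = B^2-4AC = 43.0336 - 43.0336 = 0
disc = 0

1 intersection point (tangent)


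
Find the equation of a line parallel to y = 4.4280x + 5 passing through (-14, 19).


Parallel lines have equal slopes.
m2 = 4.4280
b2 = 19 - 4.4280*(-14) = 80.9920

y = 4.4280x + 80.9920


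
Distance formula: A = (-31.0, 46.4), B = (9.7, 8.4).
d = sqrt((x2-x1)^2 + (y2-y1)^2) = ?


dx = 9.7 + 31.0 = 40.7
dy = 8.4 - 46.4 = -38.0
d = sqrt(1656.49 + 1444.0) = sqrt(3100.49) = 55.6820

55.6820


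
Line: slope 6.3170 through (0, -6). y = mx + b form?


y + 6 = 6.3170(x - 0)
y = 6.3170x - 6 - 6.3170*0
y = 6.3170x - 6.0000

y = 6.3170x - 6.0000


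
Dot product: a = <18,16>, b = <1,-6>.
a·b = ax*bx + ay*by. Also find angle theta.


a·b = 18*1 + 16*(-6) = 18 - 96 = -78
|a| = sqrt(324+256) = 24.0832
|b| = sqrt(1+36) = 6.0828
cos(theta) = -78/(sqrt(580)*sqrt(37)) = -78/sqrt(21460) = -0.532451
theta = arccos(-78/sqrt(21460)) = 122.1712 degrees

a·b = -78, theta = 122.1712 deg


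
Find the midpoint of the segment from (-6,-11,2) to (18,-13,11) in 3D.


Mx = (-6+18)/2 = 6.0000
My = (-11- 13)/2 = -12.0000
Mz = (2+11)/2 = 6.5000

M = (6.0000, -12.0000, 6.5000)


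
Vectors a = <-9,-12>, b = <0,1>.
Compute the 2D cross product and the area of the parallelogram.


cross = -9*1 + 12*0 = -9 - 0 = -9
Parallelogram area = |-9| = 9

cross = -9, parallelogram area = 9


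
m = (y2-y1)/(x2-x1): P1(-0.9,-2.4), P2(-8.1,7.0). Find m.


dy = 7.0 + 2.4 = 9.4
dx = -8.1 + 0.9 = -7.2
m = 9.4/(-7.2) = -1.3056

m = -1.3056


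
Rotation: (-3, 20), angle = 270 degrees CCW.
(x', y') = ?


cos(270) = 0, sin(270) = -1
x' = -3*0 - 20*(-1) = 20
y' = -3*(-1) + 20*0 = 3

(20, 3)


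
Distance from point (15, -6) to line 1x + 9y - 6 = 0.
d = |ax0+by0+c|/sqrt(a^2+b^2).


|1*15 + 9*(-6) - 6| = |-45| = 45
sqrt(1 + 81) = sqrt(82) = 9.0554
d = 45/sqrt(82) = 4.9694

4.9694


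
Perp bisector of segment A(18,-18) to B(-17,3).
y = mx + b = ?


Midpoint = (0.5, -7.5)
Slope of AB = dy/dx = 21/(-35) = -0.6000
Perp slope = -dx/dy = 35/21 = 1.6667
b = My - (perp slope)*Mx = -7.5 + (-35*0.5)/21 = -7.5 - 0.8333 = -8.3333

y = 1.6667x - 8.3333


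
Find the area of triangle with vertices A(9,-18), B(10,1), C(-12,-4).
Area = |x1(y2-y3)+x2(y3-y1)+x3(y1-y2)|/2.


9*(1+ 4) = 45
10*(-4+ 18) = 140
-12*(-18-1) = 228
sum = 413
Area = |413|/2 = 206.5000

206.5000 sq units


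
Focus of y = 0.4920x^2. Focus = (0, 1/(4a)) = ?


a = 0.4920
4a = 1.9680
focus = (0, 1/1.9680) = (0, 0.5081)

Focus = (0, 0.5081)


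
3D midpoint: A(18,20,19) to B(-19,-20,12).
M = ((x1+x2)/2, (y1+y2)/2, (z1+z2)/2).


Mx = (18- 19)/2 = -0.5000
My = (20- 20)/2 = 0
Mz = (19+12)/2 = 15.5000

M = (-0.5000, 0, 15.5000)


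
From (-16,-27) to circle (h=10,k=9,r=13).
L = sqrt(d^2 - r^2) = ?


d = sqrt((-16-10)^2 + (-27-9)^2) = sqrt(676+1296) = 44.4072
L = sqrt(1972.0000 - 169) = sqrt(1803.0000) = 42.4617

42.4617


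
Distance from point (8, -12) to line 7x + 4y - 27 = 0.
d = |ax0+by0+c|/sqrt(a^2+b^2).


|7*8 + 4*(-12) - 27| = |-19| = 19
sqrt(49 + 16) = sqrt(65) = 8.0623
d = 19/sqrt(65) = 2.3567

2.3567


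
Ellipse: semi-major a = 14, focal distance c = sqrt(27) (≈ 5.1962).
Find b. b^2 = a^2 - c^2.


b^2 = 14^2 - (sqrt(27))^2 = 196 - 27 = 169
b = sqrt(169) = 13

b = 13


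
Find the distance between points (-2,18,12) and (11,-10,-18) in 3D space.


dx=13, dy=-28, dz=-30
d = sqrt(169+784+900) = sqrt(1853) = 43.0465

43.0465


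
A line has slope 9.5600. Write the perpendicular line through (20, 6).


Perpendicular slope = -1/m1 = -1/9.5600 = -0.1046
b2 = y0 - m2*x0 = 6 + 20/9.5600 = 6 + 2.0921 = 8.0921

y = -0.1046x + 8.0921


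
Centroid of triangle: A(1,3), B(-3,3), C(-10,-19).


Gx = (1- 3- 10)/3 = -12/3 = -4.0000
Gy = (3+3- 19)/3 = -13/3 = -4.3333

G = (-4.0000, -4.3333)


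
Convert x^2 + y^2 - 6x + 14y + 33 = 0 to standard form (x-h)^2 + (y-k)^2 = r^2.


h = -D/2 = 6/2 = 3
k = -E/2 = -14/2 = -7
r^2 = h^2 + k^2 - F = 9 + 49 - 33 = 25
r = 5

Center (3, -7), radius = 5


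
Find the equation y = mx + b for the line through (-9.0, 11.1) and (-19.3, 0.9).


m = (-10.2)/(-10.3) = 0.9903
b = y1 - m*x1 = 11.1 - (-10.2*(-9.0))/(-10.3) = 11.1 + 8.9126 = 20.0126

y = 0.9903x + 20.0126


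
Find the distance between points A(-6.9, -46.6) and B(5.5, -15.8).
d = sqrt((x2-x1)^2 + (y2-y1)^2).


dx = 5.5 + 6.9 = 12.4
dy = -15.8 + 46.6 = 30.8
d = sqrt(153.76 + 948.64) = sqrt(1102.4) = 33.2024

33.2024


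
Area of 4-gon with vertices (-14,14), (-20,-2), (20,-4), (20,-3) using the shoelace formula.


sum(xi*y_{i+1}) = -14*(-2) - 20*(-4) + 20*(-3) + 20*14 = 328
sum(yi*x_{i+1}) = 14*(-20) - 2*20 - 4*20 - 3*(-14) = -358
Area = |328 + 358|/2 = 686/2 = 343.0000

343.0000 sq units


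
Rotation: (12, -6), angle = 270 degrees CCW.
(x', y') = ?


cos(270) = 0, sin(270) = -1
x' = 12*0 + 6*(-1) = -6
y' = 12*(-1) - 6*0 = -12

(-6, -12)


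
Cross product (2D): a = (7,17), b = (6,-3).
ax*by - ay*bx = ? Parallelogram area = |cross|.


cross = 7*(-3) - 17*6 = -21 - 102 = -123
Parallelogram area = |-123| = 123

cross = -123, parallelogram area = 123


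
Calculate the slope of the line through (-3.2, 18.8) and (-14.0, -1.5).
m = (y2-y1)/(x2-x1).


dy = -1.5 - 18.8 = -20.3
dx = -14.0 + 3.2 = -10.8
m = -20.3/(-10.8) = 1.8796

m = 1.8796


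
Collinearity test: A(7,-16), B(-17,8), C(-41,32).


7*(8-32) - 17*(32+ 16) - 41*(-16-8)
= -168 - 816 + 984 = 0

Yes, collinear (determinant = 0)


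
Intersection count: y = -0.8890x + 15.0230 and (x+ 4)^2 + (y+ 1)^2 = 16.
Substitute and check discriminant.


Substitute y = -0.8890x + 15.0230: (x+ 4)^2 + (-0.8890x+15.0230+ 1)^2 = 16
Expand to Ax^2 + Bx + C = 0, where b-k = 16.023
A = 1+m^2 = 1.790321
B = 2(m(b-k) - h) = 2(-0.8890*16.023 + 4) = -20.488894
C = h^2 + (b-k)^2 - r^2 = 16 + 256.736529 - 16 = 256.736529
disc = B^2-4AC = 419.7948 - 1838.5632 = -1418.7684
disc < 0

0 intersection points


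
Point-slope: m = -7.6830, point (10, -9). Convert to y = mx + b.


y + 9 = -7.6830(x - 10)
y = -7.6830x - 9 + 7.6830*10
y = -7.6830x + 67.8300

y = -7.6830x + 67.8300


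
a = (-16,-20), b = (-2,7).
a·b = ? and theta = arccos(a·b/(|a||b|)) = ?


a·b = -16*(-2) - 20*7 = 32 - 140 = -108
|a| = sqrt(256+400) = 25.6125
|b| = sqrt(4+49) = 7.2801
cos(theta) = -108/(sqrt(656)*sqrt(53)) = -108/sqrt(34768) = -0.579207
theta = arccos(-108/sqrt(34768)) = 125.3948 degrees

a·b = -108, theta = 125.3948 deg


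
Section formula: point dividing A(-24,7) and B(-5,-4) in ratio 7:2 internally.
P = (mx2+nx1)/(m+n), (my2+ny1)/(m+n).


Px = (7*(-5) + 2*(-24))/9 = -83/9 = -9.2222
Py = (7*(-4) + 2*7)/9 = -14/9 = -1.5556

P = (-9.2222, -1.5556)


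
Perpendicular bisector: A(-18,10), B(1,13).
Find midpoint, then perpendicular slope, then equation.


Midpoint = (-8.5, 11.5)
Slope of AB = dy/dx = 3/19 = 0.1579
Perp slope = -dx/dy = -19/3 = -6.3333
b = My - (perp slope)*Mx = 11.5 + (19*(-8.5))/3 = 11.5 - 53.8333 = -42.3333

y = -6.3333x - 42.3333


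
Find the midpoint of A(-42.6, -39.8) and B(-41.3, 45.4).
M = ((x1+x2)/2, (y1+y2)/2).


Mx = (-42.6 - 41.3)/2 = -83.9/2 = -41.9500
My = (-39.8 + 45.4)/2 = 5.6/2 = 2.8000

(-41.9500, 2.8000)


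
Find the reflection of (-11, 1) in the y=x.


Reflection rule for y=x: (y, x)
(-11, 1) -> (1, -11)

(1, -11)


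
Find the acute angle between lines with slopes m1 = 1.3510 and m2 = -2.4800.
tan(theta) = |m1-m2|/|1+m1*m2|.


m1-m2 = 3.831
1+m1*m2 = -2.35048
tan(theta) = |3.831/(-2.35048)| = 1.629880
theta = arctan(|3.831/(-2.35048)|) = 58.4691 degrees (acute angle)

58.4691 degrees


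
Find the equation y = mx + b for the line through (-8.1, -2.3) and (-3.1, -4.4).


m = (-2.1)/(5.0) = -0.4200
b = y1 - m*x1 = -2.3 - (-2.1*(-8.1))/(5.0) = -2.3 - 3.4020 = -5.7020

y = -0.4200x - 5.7020


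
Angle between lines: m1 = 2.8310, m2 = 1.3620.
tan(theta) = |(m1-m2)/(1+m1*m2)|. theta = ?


m1-m2 = 1.469
1+m1*m2 = 4.855822
tan(theta) = |1.469/4.855822| = 0.302523
theta = arctan(|1.469/4.855822|) = 16.8318 degrees (acute angle)

16.8318 degrees


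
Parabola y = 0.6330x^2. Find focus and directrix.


a = 0.6330
1/(4a) = 0.3949
Focus = (0, 0.3949)
Directrix: y = -0.3949

Focus = (0, 0.3949), Directrix: y = -0.3949


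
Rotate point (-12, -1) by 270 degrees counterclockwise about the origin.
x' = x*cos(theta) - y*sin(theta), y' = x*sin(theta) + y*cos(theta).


cos(270) = 0, sin(270) = -1
x' = -12*0 + 1*(-1) = -1
y' = -12*(-1) - 1*0 = 12

(-1, 12)


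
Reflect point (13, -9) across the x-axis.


Reflection rule for x-axis: (x, -y)
(13, -9) -> (13, 9)

(13, 9)


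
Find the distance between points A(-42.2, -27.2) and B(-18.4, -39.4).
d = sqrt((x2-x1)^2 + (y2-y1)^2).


dx = -18.4 + 42.2 = 23.8
dy = -39.4 + 27.2 = -12.2
d = sqrt(566.44 + 148.84) = sqrt(715.28) = 26.7447

26.7447


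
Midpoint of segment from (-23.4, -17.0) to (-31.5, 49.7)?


Mx = (-23.4 - 31.5)/2 = -54.9/2 = -27.4500
My = (-17.0 + 49.7)/2 = 32.7/2 = 16.3500

(-27.4500, 16.3500)


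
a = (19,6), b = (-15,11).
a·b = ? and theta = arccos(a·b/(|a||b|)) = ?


a·b = 19*(-15) + 6*11 = -285 + 66 = -219
|a| = sqrt(361+36) = 19.9249
|b| = sqrt(225+121) = 18.6011
cos(theta) = -219/(sqrt(397)*sqrt(346)) = -219/sqrt(137362) = -0.590896
theta = arccos(-219/sqrt(137362)) = 126.2206 degrees

a·b = -219, theta = 126.2206 deg


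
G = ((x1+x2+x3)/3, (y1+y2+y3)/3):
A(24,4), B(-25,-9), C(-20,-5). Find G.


Gx = (24- 25- 20)/3 = -21/3 = -7.0000
Gy = (4- 9- 5)/3 = -10/3 = -3.3333

G = (-7.0000, -3.3333)


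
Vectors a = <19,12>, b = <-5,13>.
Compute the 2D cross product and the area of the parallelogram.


cross = 19*13 - 12*(-5) = 247 + 60 = 307
Parallelogram area = |307| = 307

cross = 307, parallelogram area = 307


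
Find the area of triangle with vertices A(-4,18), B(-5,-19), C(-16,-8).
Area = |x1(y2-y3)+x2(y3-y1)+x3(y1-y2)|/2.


-4*(-19+ 8) = 44
-5*(-8-18) = 130
-16*(18+ 19) = -592
sum = -418
Area = |-418|/2 = 209.0000

209.0000 sq units


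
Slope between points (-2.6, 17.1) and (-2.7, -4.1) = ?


dy = -4.1 - 17.1 = -21.2
dx = -2.7 + 2.6 = -0.1
m = -21.2/(-0.1) = 212.0000

m = 212.0000


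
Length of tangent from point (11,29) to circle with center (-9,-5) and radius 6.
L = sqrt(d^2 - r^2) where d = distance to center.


d = sqrt((11+ 9)^2 + (29+ 5)^2) = sqrt(400+1156) = 39.4462
L = sqrt(1556.0000 - 36) = sqrt(1520.0000) = 38.9872

38.9872


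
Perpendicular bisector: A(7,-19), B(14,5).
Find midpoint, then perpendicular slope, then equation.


Midpoint = (10.5, -7)
Slope of AB = dy/dx = 24/7 = 3.4286
Perp slope = -dx/dy = -7/24 = -0.2917
b = My - (perp slope)*Mx = -7 + (7*10.5)/24 = -7 + 3.0625 = -3.9375

y = -0.2917x - 3.9375


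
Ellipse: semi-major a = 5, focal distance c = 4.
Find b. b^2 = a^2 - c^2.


b^2 = 5^2 - (4)^2 = 25 - 16 = 9
b = sqrt(9) = 3

b = 3


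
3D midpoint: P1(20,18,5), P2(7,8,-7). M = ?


Mx = (20+7)/2 = 13.5000
My = (18+8)/2 = 13.0000
Mz = (5- 7)/2 = -1.0000

M = (13.5000, 13.0000, -1.0000)


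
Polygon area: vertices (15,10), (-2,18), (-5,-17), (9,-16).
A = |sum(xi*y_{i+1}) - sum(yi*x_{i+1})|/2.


sum(xi*y_{i+1}) = 15*18 - 2*(-17) - 5*(-16) + 9*10 = 474
sum(yi*x_{i+1}) = 10*(-2) + 18*(-5) - 17*9 - 16*15 = -503
Area = |474 + 503|/2 = 977/2 = 488.5000

488.5000 sq units


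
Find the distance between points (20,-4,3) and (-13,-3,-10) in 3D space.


dx=-33, dy=1, dz=-13
d = sqrt(1089+1+169) = sqrt(1259) = 35.4824

35.4824


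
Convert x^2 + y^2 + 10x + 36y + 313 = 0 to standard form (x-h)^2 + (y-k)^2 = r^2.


h = -D/2 = -10/2 = -5
k = -E/2 = -36/2 = -18
r^2 = h^2 + k^2 - F = 25 + 324 - 313 = 36
r = 6

Center (-5, -18), radius = 6


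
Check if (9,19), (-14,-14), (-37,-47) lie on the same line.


9*(-14+ 47) - 14*(-47-19) - 37*(19+ 14)
= 297 + 924 - 1221 = 0

Yes, collinear (determinant = 0)


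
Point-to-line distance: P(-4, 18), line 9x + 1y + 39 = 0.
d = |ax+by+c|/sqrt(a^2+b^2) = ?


|9*(-4) + 1*18 + 39| = |21| = 21
sqrt(81 + 1) = sqrt(82) = 9.0554
d = 21/sqrt(82) = 2.3191

2.3191


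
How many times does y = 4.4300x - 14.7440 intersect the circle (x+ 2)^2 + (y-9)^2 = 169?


Substitute y = 4.4300x - 14.7440: (x+ 2)^2 + (4.4300x- 14.7440-9)^2 = 169
Expand to Ax^2 + Bx + C = 0, where b-k = -23.744
A = 1+m^2 = 20.6249
B = 2(m(b-k) - h) = 2(4.4300*(-23.744) + 2) = -206.37184
C = h^2 + (b-k)^2 - r^2 = 4 + 563.777536 - 169 = 398.777536
disc = B^2-4AC = 42589.3363 - 32898.9872 = 9690.3491
disc > 0

2 intersection points


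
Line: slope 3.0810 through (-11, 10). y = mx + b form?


y - 10 = 3.0810(x + 11)
y = 3.0810x + 10 - 3.0810*(-11)
y = 3.0810x + 43.8910

y = 3.0810x + 43.8910


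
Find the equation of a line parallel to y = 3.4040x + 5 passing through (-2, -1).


Parallel lines have equal slopes.
m2 = 3.4040
b2 = -1 - 3.4040*(-2) = 5.8080

y = 3.4040x + 5.8080


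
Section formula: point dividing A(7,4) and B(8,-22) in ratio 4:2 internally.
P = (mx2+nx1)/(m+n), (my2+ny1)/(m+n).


Px = (4*8 + 2*7)/6 = 46/6 = 7.6667
Py = (4*(-22) + 2*4)/6 = -80/6 = -13.3333

P = (7.6667, -13.3333)


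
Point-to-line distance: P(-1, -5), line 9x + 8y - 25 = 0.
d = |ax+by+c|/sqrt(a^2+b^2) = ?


|9*(-1) + 8*(-5) - 25| = |-74| = 74
sqrt(81 + 64) = sqrt(145) = 12.0416
d = 74/sqrt(145) = 6.1454

6.1454


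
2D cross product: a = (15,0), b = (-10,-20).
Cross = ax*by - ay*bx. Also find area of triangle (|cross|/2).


cross = 15*(-20) - 0*(-10) = -300 - 0 = -300
Triangle area = |-300|/2 = 300/2 = 150.0000

cross = -300, triangle area = 150.0000


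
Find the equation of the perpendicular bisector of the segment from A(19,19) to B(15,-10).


Midpoint = (17, 4.5)
Slope of AB = dy/dx = -29/(-4) = 7.2500
Perp slope = -dx/dy = -4/29 = -0.1379
b = My - (perp slope)*Mx = 4.5 + (-4*17)/(-29) = 4.5 + 2.3448 = 6.8448

y = -0.1379x + 6.8448


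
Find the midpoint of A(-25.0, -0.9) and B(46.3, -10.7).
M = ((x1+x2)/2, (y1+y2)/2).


Mx = (-25.0 + 46.3)/2 = 21.3/2 = 10.6500
My = (-0.9 - 10.7)/2 = -11.6/2 = -5.8000

(10.6500, -5.8000)


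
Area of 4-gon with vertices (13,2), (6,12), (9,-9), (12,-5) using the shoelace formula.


sum(xi*y_{i+1}) = 13*12 + 6*(-9) + 9*(-5) + 12*2 = 81
sum(yi*x_{i+1}) = 2*6 + 12*9 - 9*12 - 5*13 = -53
Area = |81 + 53|/2 = 134/2 = 67.0000

67.0000 sq units


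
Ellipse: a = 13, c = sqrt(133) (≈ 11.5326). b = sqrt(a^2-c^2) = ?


b^2 = 13^2 - (sqrt(133))^2 = 169 - 133 = 36
b = sqrt(36) = 6

b = 6


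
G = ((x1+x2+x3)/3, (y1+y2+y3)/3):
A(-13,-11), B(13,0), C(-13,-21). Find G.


Gx = (-13+13- 13)/3 = -13/3 = -4.3333
Gy = (-11+0- 21)/3 = -32/3 = -10.6667

G = (-4.3333, -10.6667)


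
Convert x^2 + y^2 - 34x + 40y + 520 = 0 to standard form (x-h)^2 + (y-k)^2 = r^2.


h = -D/2 = 34/2 = 17
k = -E/2 = -40/2 = -20
r^2 = h^2 + k^2 - F = 289 + 400 - 520 = 169
r = 13

Center (17, -20), radius = 13


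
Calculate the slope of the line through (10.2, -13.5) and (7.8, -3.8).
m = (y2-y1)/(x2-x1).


dy = -3.8 + 13.5 = 9.7
dx = 7.8 - 10.2 = -2.4
m = 9.7/(-2.4) = -4.0417

m = -4.0417


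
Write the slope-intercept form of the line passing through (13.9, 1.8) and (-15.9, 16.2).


m = (14.4)/(-29.8) = -0.4832
b = y1 - m*x1 = 1.8 - (14.4*13.9)/(-29.8) = 1.8 + 6.7168 = 8.5168

y = -0.4832x + 8.5168


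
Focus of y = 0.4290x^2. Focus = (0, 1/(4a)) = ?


a = 0.4290
4a = 1.7160
focus = (0, 1/1.7160) = (0, 0.5828)

Focus = (0, 0.5828)


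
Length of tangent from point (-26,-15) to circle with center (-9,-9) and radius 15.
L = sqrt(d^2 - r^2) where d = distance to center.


d = sqrt((-26+ 9)^2 + (-15+ 9)^2) = sqrt(289+36) = 18.0278
L = sqrt(325.0000 - 225) = sqrt(100.0000) = 10.0000

10.0000


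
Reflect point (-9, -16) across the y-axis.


Reflection rule for y-axis: (-x, y)
(-9, -16) -> (9, -16)

(9, -16)


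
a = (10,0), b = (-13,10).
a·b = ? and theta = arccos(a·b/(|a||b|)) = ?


a·b = 10*(-13) + 0*10 = -130 + 0 = -130
|a| = sqrt(100+0) = 10.0000
|b| = sqrt(169+100) = 16.4012
cos(theta) = -130/(sqrt(100)*sqrt(269)) = -130/sqrt(26900) = -0.792624
theta = arccos(-130/sqrt(26900)) = 142.4314 degrees

a·b = -130, theta = 142.4314 deg


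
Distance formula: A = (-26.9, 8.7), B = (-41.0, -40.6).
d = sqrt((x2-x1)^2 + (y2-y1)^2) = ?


dx = -41.0 + 26.9 = -14.1
dy = -40.6 - 8.7 = -49.3
d = sqrt(198.81 + 2430.49) = sqrt(2629.3) = 51.2767

51.2767


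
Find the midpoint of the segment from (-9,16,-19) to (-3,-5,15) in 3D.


Mx = (-9- 3)/2 = -6.0000
My = (16- 5)/2 = 5.5000
Mz = (-19+15)/2 = -2.0000

M = (-6.0000, 5.5000, -2.0000)


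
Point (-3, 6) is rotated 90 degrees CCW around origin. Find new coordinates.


cos(90) = 0, sin(90) = 1
x' = -3*0 - 6*1 = -6
y' = -3*1 + 6*0 = -3

(-6, -3)


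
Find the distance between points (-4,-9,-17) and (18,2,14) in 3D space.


dx=22, dy=11, dz=31
d = sqrt(484+121+961) = sqrt(1566) = 39.5727

39.5727


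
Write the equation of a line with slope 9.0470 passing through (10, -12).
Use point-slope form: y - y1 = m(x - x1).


y + 12 = 9.0470(x - 10)
y = 9.0470x - 12 - 9.0470*10
y = 9.0470x - 102.4700

y = 9.0470x - 102.4700


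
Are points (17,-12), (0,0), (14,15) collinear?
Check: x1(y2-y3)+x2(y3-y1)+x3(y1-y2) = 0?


17*(0-15) + 0*(15+ 12) + 14*(-12-0)
= -255 + 0 - 168 = -423

No, not collinear (determinant = -423)


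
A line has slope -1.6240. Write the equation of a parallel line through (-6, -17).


Parallel lines have equal slopes.
m2 = -1.6240
b2 = -17 + 1.6240*(-6) = -26.7440

y = -1.6240x - 26.7440


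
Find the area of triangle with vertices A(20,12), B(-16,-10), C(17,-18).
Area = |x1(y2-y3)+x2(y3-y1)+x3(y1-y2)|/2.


20*(-10+ 18) = 160
-16*(-18-12) = 480
17*(12+ 10) = 374
sum = 1014
Area = |1014|/2 = 507.0000

507.0000 sq units


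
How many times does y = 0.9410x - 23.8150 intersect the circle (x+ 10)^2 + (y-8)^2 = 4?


Substitute y = 0.9410x - 23.8150: (x+ 10)^2 + (0.9410x- 23.8150-8)^2 = 4
Expand to Ax^2 + Bx + C = 0, where b-k = -31.815
A = 1+m^2 = 1.885481
B = 2(m(b-k) - h) = 2(0.9410*(-31.815) + 10) = -39.87583
C = h^2 + (b-k)^2 - r^2 = 100 + 1012.194225 - 4 = 1108.194225
disc = B^2-4AC = 1590.0818 - 8357.9166 = -6767.8348
disc < 0

0 intersection points


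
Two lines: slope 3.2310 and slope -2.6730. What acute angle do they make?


m1-m2 = 5.904
1+m1*m2 = -7.636463
tan(theta) = |5.904/(-7.636463)| = 0.773133
theta = arctan(|5.904/(-7.636463)|) = 37.7088 degrees (acute angle)

37.7088 degrees


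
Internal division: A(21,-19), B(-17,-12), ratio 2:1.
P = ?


Px = (2*(-17) + 1*21)/3 = -13/3 = -4.3333
Py = (2*(-12) + 1*(-19))/3 = -43/3 = -14.3333

P = (-4.3333, -14.3333)


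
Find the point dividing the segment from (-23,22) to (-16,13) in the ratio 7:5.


Px = (7*(-16) + 5*(-23))/12 = -227/12 = -18.9167
Py = (7*13 + 5*22)/12 = 201/12 = 16.7500

P = (-18.9167, 16.7500)


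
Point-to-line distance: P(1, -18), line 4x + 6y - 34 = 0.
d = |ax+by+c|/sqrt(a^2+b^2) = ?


|4*1 + 6*(-18) - 34| = |-138| = 138
sqrt(16 + 36) = sqrt(52) = 7.2111
d = 138/sqrt(52) = 19.1372

19.1372


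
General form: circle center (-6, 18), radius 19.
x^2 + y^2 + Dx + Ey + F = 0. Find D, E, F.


(x+ 6)^2 + (y-18)^2 = 19^2
D = -2h = 12, E = -2k = -36
F = h^2+k^2-r^2 = 36+324-361 = -1

D = 12, E = -36, F = -1


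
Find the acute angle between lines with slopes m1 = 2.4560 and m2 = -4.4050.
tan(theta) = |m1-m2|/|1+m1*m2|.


m1-m2 = 6.861
1+m1*m2 = -9.81868
tan(theta) = |6.861/(-9.81868)| = 0.698770
theta = arctan(|6.861/(-9.81868)|) = 34.9447 degrees (acute angle)

34.9447 degrees


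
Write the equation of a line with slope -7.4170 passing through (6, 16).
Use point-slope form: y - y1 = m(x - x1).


y - 16 = -7.4170(x - 6)
y = -7.4170x + 16 + 7.4170*6
y = -7.4170x + 60.5020

y = -7.4170x + 60.5020


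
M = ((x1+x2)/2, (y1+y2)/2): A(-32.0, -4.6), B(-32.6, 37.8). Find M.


Mx = (-32.0 - 32.6)/2 = -64.6/2 = -32.3000
My = (-4.6 + 37.8)/2 = 33.2/2 = 16.6000

(-32.3000, 16.6000)


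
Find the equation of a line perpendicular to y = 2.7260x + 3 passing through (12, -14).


Perpendicular slope = -1/m1 = -1/2.7260 = -0.3668
b2 = y0 - m2*x0 = -14 + 12/2.7260 = -14 + 4.4021 = -9.5979

y = -0.3668x - 9.5979


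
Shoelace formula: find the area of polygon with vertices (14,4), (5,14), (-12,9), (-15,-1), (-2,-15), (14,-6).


sum(xi*y_{i+1}) = 14*14 + 5*9 - 12*(-1) - 15*(-15) - 2*(-6) + 14*4 = 546
sum(yi*x_{i+1}) = 4*5 + 14*(-12) + 9*(-15) - 1*(-2) - 15*14 - 6*14 = -575
Area = |546 + 575|/2 = 1121/2 = 560.5000

560.5000 sq units


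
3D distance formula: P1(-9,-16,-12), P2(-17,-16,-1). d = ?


dx=-8, dy=0, dz=11
d = sqrt(64+0+121) = sqrt(185) = 13.6015

13.6015


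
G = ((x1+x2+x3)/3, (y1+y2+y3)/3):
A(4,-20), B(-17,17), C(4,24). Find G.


Gx = (4- 17+4)/3 = -9/3 = -3.0000
Gy = (-20+17+24)/3 = 21/3 = 7.0000

G = (-3.0000, 7.0000)


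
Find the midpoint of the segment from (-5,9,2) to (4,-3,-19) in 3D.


Mx = (-5+4)/2 = -0.5000
My = (9- 3)/2 = 3.0000
Mz = (2- 19)/2 = -8.5000

M = (-0.5000, 3.0000, -8.5000)


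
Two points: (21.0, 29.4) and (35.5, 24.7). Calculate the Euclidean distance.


dx = 35.5 - 21.0 = 14.5
dy = 24.7 - 29.4 = -4.7
d = sqrt(210.25 + 22.09) = sqrt(232.34) = 15.2427

15.2427


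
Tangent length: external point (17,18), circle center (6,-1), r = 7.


d = sqrt((17-6)^2 + (18+ 1)^2) = sqrt(121+361) = 21.9545
L = sqrt(482.0000 - 49) = sqrt(433.0000) = 20.8087

20.8087


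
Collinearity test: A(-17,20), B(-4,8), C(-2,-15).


-17*(8+ 15) - 4*(-15-20) - 2*(20-8)
= -391 + 140 - 24 = -275

No, not collinear (determinant = -275)


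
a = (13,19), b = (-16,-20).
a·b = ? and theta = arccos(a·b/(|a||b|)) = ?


a·b = 13*(-16) + 19*(-20) = -208 - 380 = -588
|a| = sqrt(169+361) = 23.0217
|b| = sqrt(256+400) = 25.6125
cos(theta) = -588/(sqrt(530)*sqrt(656)) = -588/sqrt(347680) = -0.997212
theta = arccos(-588/sqrt(347680)) = 175.7205 degrees

a·b = -588, theta = 175.7205 deg


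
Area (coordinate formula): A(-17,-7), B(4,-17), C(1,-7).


-17*(-17+ 7) = 170
4*(-7+ 7) = 0
1*(-7+ 17) = 10
sum = 180
Area = |180|/2 = 90.0000

90.0000 sq units


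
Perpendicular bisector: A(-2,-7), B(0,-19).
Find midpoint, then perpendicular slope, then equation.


Midpoint = (-1, -13)
Slope of AB = dy/dx = -12/2 = -6.0000
Perp slope = -dx/dy = 2/12 = 0.1667
b = My - (perp slope)*Mx = -13 + (2*(-1))/(-12) = -13 + 0.1667 = -12.8333

y = 0.1667x - 12.8333


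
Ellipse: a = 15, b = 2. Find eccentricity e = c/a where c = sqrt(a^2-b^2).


c = sqrt(225-4) = sqrt(221) = 14.8661
e = c/a = sqrt(221)/15 = 0.9911

e = 0.9911


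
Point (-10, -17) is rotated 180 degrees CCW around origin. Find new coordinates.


cos(180) = -1, sin(180) = 0
x' = -10*(-1) + 17*0 = 10
y' = -10*0 - 17*(-1) = 17

(10, 17)


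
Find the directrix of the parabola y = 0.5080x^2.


a = 0.5080
1/(4a) = 0.4921
directrix: y = -0.4921 = -0.4921

y = -0.4921


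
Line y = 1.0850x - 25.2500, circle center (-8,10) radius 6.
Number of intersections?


Substitute y = 1.0850x - 25.2500: (x+ 8)^2 + (1.0850x- 25.2500-10)^2 = 36
Expand to Ax^2 + Bx + C = 0, where b-k = -35.25
A = 1+m^2 = 2.177225
B = 2(m(b-k) - h) = 2(1.0850*(-35.25) + 8) = -60.4925
C = h^2 + (b-k)^2 - r^2 = 64 + 1242.5625 - 36 = 1270.5625
disc = B^2-4AC = 3659.3426 - 11065.2018 = -7405.8592
disc < 0

0 intersection points


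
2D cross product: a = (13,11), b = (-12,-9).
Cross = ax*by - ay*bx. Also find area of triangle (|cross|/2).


cross = 13*(-9) - 11*(-12) = -117 + 132 = 15
Triangle area = |15|/2 = 15/2 = 7.5000

cross = 15, triangle area = 7.5000


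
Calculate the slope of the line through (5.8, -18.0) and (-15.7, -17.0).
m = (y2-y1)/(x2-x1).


dy = -17.0 + 18.0 = 1.0
dx = -15.7 - 5.8 = -21.5
m = 1.0/(-21.5) = -0.0465

m = -0.0465


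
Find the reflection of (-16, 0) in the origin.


Reflection rule for origin: (-x, -y)
(-16, 0) -> (16, 0)

(16, 0)


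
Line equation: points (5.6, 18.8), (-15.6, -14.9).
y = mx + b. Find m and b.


m = (-33.7)/(-21.2) = 1.5896
b = y1 - m*x1 = 18.8 - (-33.7*5.6)/(-21.2) = 18.8 - 8.9019 = 9.8981

y = 1.5896x + 9.8981


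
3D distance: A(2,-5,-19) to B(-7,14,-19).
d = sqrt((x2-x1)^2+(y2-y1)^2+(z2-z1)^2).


dx=-9, dy=19, dz=0
d = sqrt(81+361+0) = sqrt(442) = 21.0238

21.0238


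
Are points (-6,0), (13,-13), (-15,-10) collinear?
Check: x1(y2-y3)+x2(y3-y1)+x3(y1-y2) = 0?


-6*(-13+ 10) + 13*(-10-0) - 15*(0+ 13)
= 18 - 130 - 195 = -307

No, not collinear (determinant = -307)


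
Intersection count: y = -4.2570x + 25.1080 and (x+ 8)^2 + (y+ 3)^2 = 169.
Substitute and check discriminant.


Substitute y = -4.2570x + 25.1080: (x+ 8)^2 + (-4.2570x+25.1080+ 3)^2 = 169
Expand to Ax^2 + Bx + C = 0, where b-k = 28.108
A = 1+m^2 = 19.122049
B = 2(m(b-k) - h) = 2(-4.2570*28.108 + 8) = -223.311512
C = h^2 + (b-k)^2 - r^2 = 64 + 790.059664 - 169 = 685.059664
disc = B^2-4AC = 49868.0314 - 52398.9779 = -2530.9465
disc < 0

0 intersection points


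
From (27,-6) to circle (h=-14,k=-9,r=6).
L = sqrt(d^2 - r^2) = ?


d = sqrt((27+ 14)^2 + (-6+ 9)^2) = sqrt(1681+9) = 41.1096
L = sqrt(1690.0000 - 36) = sqrt(1654.0000) = 40.6694

40.6694


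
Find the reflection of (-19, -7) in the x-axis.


Reflection rule for x-axis: (x, -y)
(-19, -7) -> (-19, 7)

(-19, 7)


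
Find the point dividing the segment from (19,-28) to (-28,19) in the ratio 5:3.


Px = (5*(-28) + 3*19)/8 = -83/8 = -10.3750
Py = (5*19 + 3*(-28))/8 = 11/8 = 1.3750

P = (-10.3750, 1.3750)


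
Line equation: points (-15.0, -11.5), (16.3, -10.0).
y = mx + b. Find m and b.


m = (1.5)/(31.3) = 0.0479
b = y1 - m*x1 = -11.5 - (1.5*(-15.0))/(31.3) = -11.5 + 0.7188 = -10.7812

y = 0.0479x - 10.7812


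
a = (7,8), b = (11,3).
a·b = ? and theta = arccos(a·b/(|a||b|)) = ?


a·b = 7*11 + 8*3 = 77 + 24 = 101
|a| = sqrt(49+64) = 10.6301
|b| = sqrt(121+9) = 11.4018
cos(theta) = 101/(sqrt(113)*sqrt(130)) = 101/sqrt(14690) = 0.833317
theta = arccos(101/sqrt(14690)) = 33.5590 degrees

a·b = 101, theta = 33.5590 deg


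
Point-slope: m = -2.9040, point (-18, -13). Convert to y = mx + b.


y + 13 = -2.9040(x + 18)
y = -2.9040x - 13 + 2.9040*(-18)
y = -2.9040x - 65.2720

y = -2.9040x - 65.2720


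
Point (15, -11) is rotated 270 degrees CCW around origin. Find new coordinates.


cos(270) = 0, sin(270) = -1
x' = 15*0 + 11*(-1) = -11
y' = 15*(-1) - 11*0 = -15

(-11, -15)


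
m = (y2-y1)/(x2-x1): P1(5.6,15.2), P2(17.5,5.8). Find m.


dy = 5.8 - 15.2 = -9.4
dx = 17.5 - 5.6 = 11.9
m = -9.4/11.9 = -0.7899

m = -0.7899


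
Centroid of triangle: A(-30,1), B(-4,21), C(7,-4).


Gx = (-30- 4+7)/3 = -27/3 = -9.0000
Gy = (1+21- 4)/3 = 18/3 = 6.0000

G = (-9.0000, 6.0000)


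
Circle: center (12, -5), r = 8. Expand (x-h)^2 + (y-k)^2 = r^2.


(x-12)^2 + (y+ 5)^2 = 8^2
D = -2h = -24, E = -2k = 10
F = h^2+k^2-r^2 = 144+25-64 = 105

x^2 + y^2 - 24x + 10y + 105 = 0


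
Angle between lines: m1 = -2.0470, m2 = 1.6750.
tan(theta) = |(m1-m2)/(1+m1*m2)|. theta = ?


m1-m2 = -3.722
1+m1*m2 = -2.428725
tan(theta) = |-3.722/(-2.428725)| = 1.532491
theta = arctan(|-3.722/(-2.428725)|) = 56.8743 degrees (acute angle)

56.8743 degrees


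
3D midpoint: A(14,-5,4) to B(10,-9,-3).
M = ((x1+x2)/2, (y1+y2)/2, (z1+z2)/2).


Mx = (14+10)/2 = 12.0000
My = (-5- 9)/2 = -7.0000
Mz = (4- 3)/2 = 0.5000

M = (12.0000, -7.0000, 0.5000)


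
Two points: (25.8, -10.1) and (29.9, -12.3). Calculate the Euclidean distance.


dx = 29.9 - 25.8 = 4.1
dy = -12.3 + 10.1 = -2.2
d = sqrt(16.81 + 4.84) = sqrt(21.65) = 4.6530

4.6530


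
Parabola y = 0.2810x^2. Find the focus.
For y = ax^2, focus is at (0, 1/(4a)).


a = 0.2810
4a = 1.1240
focus = (0, 1/1.1240) = (0, 0.8897)

Focus = (0, 0.8897)


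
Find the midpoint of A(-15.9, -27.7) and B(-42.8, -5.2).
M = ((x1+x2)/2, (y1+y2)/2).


Mx = (-15.9 - 42.8)/2 = -58.7/2 = -29.3500
My = (-27.7 - 5.2)/2 = -32.9/2 = -16.4500

(-29.3500, -16.4500)


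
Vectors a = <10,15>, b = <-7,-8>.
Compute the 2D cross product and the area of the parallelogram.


cross = 10*(-8) - 15*(-7) = -80 + 105 = 25
Parallelogram area = |25| = 25

cross = 25, parallelogram area = 25


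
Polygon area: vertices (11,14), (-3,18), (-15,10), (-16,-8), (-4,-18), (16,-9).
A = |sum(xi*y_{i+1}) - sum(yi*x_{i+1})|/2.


sum(xi*y_{i+1}) = 11*18 - 3*10 - 15*(-8) - 16*(-18) - 4*(-9) + 16*14 = 836
sum(yi*x_{i+1}) = 14*(-3) + 18*(-15) + 10*(-16) - 8*(-4) - 18*16 - 9*11 = -827
Area = |836 + 827|/2 = 1663/2 = 831.5000

831.5000 sq units


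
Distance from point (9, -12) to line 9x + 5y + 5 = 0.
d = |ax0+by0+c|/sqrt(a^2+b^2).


|9*9 + 5*(-12) + 5| = |26| = 26
sqrt(81 + 25) = sqrt(106) = 10.2956
d = 26/sqrt(106) = 2.5253

2.5253


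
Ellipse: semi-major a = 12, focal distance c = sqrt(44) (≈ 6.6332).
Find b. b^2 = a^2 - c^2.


b^2 = 12^2 - (sqrt(44))^2 = 144 - 44 = 100
b = sqrt(100) = 10

b = 10


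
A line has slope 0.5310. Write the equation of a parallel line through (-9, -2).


Parallel lines have equal slopes.
m2 = 0.5310
b2 = -2 - 0.5310*(-9) = 2.7790

y = 0.5310x + 2.7790


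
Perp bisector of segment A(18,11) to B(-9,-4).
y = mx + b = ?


Midpoint = (4.5, 3.5)
Slope of AB = dy/dx = -15/(-27) = 0.5556
Perp slope = -dx/dy = -27/15 = -1.8000
b = My - (perp slope)*Mx = 3.5 + (-27*4.5)/(-15) = 3.5 + 8.1000 = 11.6000

y = -1.8000x + 11.6000


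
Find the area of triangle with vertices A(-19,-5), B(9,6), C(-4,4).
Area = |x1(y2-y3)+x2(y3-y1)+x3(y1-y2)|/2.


-19*(6-4) = -38
9*(4+ 5) = 81
-4*(-5-6) = 44
sum = 87
Area = |87|/2 = 43.5000

43.5000 sq units


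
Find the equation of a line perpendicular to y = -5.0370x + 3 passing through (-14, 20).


Perpendicular slope = -1/m1 = -1/(-5.0370) = 0.1985
b2 = y0 - m2*x0 = 20 - 14/(-5.0370) = 20 + 2.7794 = 22.7794

y = 0.1985x + 22.7794


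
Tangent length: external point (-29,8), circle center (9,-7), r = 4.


d = sqrt((-29-9)^2 + (8+ 7)^2) = sqrt(1444+225) = 40.8534
L = sqrt(1669.0000 - 16) = sqrt(1653.0000) = 40.6571

40.6571


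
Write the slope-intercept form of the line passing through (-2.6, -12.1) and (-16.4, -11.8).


m = (0.3)/(-13.8) = -0.0217
b = y1 - m*x1 = -12.1 - (0.3*(-2.6))/(-13.8) = -12.1 - 0.0565 = -12.1565

y = -0.0217x - 12.1565


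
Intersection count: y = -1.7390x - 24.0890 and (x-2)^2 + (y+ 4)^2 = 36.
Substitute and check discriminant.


Substitute y = -1.7390x - 24.0890: (x-2)^2 + (-1.7390x- 24.0890+ 4)^2 = 36
Expand to Ax^2 + Bx + C = 0, where b-k = -20.089
A = 1+m^2 = 4.024121
B = 2(m(b-k) - h) = 2(-1.7390*(-20.089) - 2) = 65.869542
C = h^2 + (b-k)^2 - r^2 = 4 + 403.567921 - 36 = 371.567921
disc = B^2-4AC = 4338.7966 - 5980.9371 = -1642.1405
disc < 0

0 intersection points


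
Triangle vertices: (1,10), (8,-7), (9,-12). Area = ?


1*(-7+ 12) = 5
8*(-12-10) = -176
9*(10+ 7) = 153
sum = -18
Area = |-18|/2 = 9.0000

9.0000 sq units


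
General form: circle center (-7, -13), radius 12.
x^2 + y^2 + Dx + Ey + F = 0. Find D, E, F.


(x+ 7)^2 + (y+ 13)^2 = 12^2
D = -2h = 14, E = -2k = 26
F = h^2+k^2-r^2 = 49+169-144 = 74

D = 14, E = 26, F = 74


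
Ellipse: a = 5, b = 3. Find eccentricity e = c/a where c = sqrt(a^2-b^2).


c = sqrt(25-9) = sqrt(16) = 4.0000
e = c/a = 4/5 = 0.8000

e = 0.8000


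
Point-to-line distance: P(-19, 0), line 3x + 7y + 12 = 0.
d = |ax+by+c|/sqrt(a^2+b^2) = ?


|3*(-19) + 7*0 + 12| = |-45| = 45
sqrt(9 + 49) = sqrt(58) = 7.6158
d = 45/sqrt(58) = 5.9088

5.9088


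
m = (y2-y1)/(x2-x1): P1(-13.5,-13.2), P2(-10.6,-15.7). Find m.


dy = -15.7 + 13.2 = -2.5
dx = -10.6 + 13.5 = 2.9
m = -2.5/2.9 = -0.8621

m = -0.8621


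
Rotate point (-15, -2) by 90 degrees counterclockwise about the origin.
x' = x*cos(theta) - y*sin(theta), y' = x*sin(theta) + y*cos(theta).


cos(90) = 0, sin(90) = 1
x' = -15*0 + 2*1 = 2
y' = -15*1 - 2*0 = -15

(2, -15)


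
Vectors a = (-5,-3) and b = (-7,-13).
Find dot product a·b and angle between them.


a·b = -5*(-7) - 3*(-13) = 35 + 39 = 74
|a| = sqrt(25+9) = 5.8310
|b| = sqrt(49+169) = 14.7648
cos(theta) = 74/(sqrt(34)*sqrt(218)) = 74/sqrt(7412) = 0.859536
theta = arccos(74/sqrt(7412)) = 30.7355 degrees

a·b = 74, theta = 30.7355 deg


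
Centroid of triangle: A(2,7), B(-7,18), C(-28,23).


Gx = (2- 7- 28)/3 = -33/3 = -11.0000
Gy = (7+18+23)/3 = 48/3 = 16.0000

G = (-11.0000, 16.0000)


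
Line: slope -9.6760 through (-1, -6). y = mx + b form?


y + 6 = -9.6760(x + 1)
y = -9.6760x - 6 + 9.6760*(-1)
y = -9.6760x - 15.6760

y = -9.6760x - 15.6760


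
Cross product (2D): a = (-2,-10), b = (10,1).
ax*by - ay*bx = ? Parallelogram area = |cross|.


cross = -2*1 + 10*10 = -2 + 100 = 98
Parallelogram area = |98| = 98

cross = 98, parallelogram area = 98


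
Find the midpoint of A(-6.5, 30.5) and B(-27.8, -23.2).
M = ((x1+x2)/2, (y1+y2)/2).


Mx = (-6.5 - 27.8)/2 = -34.3/2 = -17.1500
My = (30.5 - 23.2)/2 = 7.3/2 = 3.6500

(-17.1500, 3.6500)


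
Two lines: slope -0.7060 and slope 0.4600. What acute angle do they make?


m1-m2 = -1.166
1+m1*m2 = 0.67524
tan(theta) = |-1.166/0.67524| = 1.726793
theta = arctan(|-1.166/0.67524|) = 59.9245 degrees (acute angle)

59.9245 degrees


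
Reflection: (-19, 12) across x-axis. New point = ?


Reflection rule for x-axis: (x, -y)
(-19, 12) -> (-19, -12)

(-19, -12)


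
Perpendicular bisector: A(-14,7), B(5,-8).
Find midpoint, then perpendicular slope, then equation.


Midpoint = (-4.5, -0.5)
Slope of AB = dy/dx = -15/19 = -0.7895
Perp slope = -dx/dy = 19/15 = 1.2667
b = My - (perp slope)*Mx = -0.5 + (19*(-4.5))/(-15) = -0.5 + 5.7000 = 5.2000

y = 1.2667x + 5.2000


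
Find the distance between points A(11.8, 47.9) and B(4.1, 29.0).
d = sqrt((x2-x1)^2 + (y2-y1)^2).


dx = 4.1 - 11.8 = -7.7
dy = 29.0 - 47.9 = -18.9
d = sqrt(59.29 + 357.21) = sqrt(416.5) = 20.4083

20.4083


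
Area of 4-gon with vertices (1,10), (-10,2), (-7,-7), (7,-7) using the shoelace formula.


sum(xi*y_{i+1}) = 1*2 - 10*(-7) - 7*(-7) + 7*10 = 191
sum(yi*x_{i+1}) = 10*(-10) + 2*(-7) - 7*7 - 7*1 = -170
Area = |191 + 170|/2 = 361/2 = 180.5000

180.5000 sq units


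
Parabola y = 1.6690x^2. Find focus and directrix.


a = 1.6690
1/(4a) = 0.1498
Focus = (0, 0.1498)
Directrix: y = -0.1498

Focus = (0, 0.1498), Directrix: y = -0.1498


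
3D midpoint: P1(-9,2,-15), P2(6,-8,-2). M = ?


Mx = (-9+6)/2 = -1.5000
My = (2- 8)/2 = -3.0000
Mz = (-15- 2)/2 = -8.5000

M = (-1.5000, -3.0000, -8.5000)


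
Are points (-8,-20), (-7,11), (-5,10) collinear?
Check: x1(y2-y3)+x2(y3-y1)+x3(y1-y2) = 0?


-8*(11-10) - 7*(10+ 20) - 5*(-20-11)
= -8 - 210 + 155 = -63

No, not collinear (determinant = -63)


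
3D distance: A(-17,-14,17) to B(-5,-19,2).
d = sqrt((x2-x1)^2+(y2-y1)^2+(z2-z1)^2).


dx=12, dy=-5, dz=-15
d = sqrt(144+25+225) = sqrt(394) = 19.8494

19.8494


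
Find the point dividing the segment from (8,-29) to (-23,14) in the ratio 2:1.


Px = (2*(-23) + 1*8)/3 = -38/3 = -12.6667
Py = (2*14 + 1*(-29))/3 = -1/3 = -0.3333

P = (-12.6667, -0.3333)


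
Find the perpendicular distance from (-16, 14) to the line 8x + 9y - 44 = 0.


|8*(-16) + 9*14 - 44| = |-46| = 46
sqrt(64 + 81) = sqrt(145) = 12.0416
d = 46/sqrt(145) = 3.8201

3.8201


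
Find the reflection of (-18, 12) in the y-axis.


Reflection rule for y-axis: (-x, y)
(-18, 12) -> (18, 12)

(18, 12)


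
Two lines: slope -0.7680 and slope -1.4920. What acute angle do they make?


m1-m2 = 0.724
1+m1*m2 = 2.145856
tan(theta) = |0.724/2.145856| = 0.337394
theta = arctan(|0.724/2.145856|) = 18.6441 degrees (acute angle)

18.6441 degrees


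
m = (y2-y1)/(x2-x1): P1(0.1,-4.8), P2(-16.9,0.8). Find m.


dy = 0.8 + 4.8 = 5.6
dx = -16.9 - 0.1 = -17.0
m = 5.6/(-17.0) = -0.3294

m = -0.3294
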